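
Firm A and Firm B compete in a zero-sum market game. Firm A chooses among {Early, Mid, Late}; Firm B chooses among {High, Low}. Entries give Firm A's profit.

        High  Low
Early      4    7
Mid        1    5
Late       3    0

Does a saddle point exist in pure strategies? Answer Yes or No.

Yes

Row minima: Early → 4, Mid → 1, Late → 0; maximin = 4.
Column maxima: High → 4, Low → 7; minimax = 4.
maximin = minimax = 4, so a saddle point exists.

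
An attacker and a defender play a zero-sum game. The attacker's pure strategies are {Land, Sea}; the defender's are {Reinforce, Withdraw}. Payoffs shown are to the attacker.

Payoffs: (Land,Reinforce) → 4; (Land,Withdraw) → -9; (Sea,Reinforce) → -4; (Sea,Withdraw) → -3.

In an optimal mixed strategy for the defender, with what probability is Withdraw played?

4/7

Row minima: Land → -9, Sea → -4; maximin = -4.
Column maxima: Reinforce → 4, Withdraw → -3; minimax = -3.
-4 ≠ -3, so there is no saddle point; optimal play is mixed.
Let the attacker play Land with probability p. Expected payoff against Reinforce: 4p + (-4)(1−p) = 8p − 4; against Withdraw: (-9)p + (-3)(1−p) = −6p − 3.
Setting these equal: 8p − 4 = −6p − 3 ⇒ 14p = 1 ⇒ p = 1/14, and the value is (8)·(1/14) − 4 = -24/7.
For the defender: with q = P(Reinforce), equating Land's and Sea's payoffs gives 13q − 9 = −q − 3 ⇒ q = 3/7.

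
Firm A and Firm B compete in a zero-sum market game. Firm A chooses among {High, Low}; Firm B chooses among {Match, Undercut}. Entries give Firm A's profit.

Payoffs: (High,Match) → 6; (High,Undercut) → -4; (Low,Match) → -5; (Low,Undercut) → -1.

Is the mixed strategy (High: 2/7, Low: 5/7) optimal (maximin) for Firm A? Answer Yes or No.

Yes

Against Match this mix gives (2/7)·6 + (5/7)·(-5) = -13/7.
Against Undercut this mix gives (2/7)·(-4) + (5/7)·(-1) = -13/7.
All of Firm B's active replies (Match, Undercut) yield -13/7, and no column does worse for Firm A. The mix makes Firm B indifferent and guarantees -13/7, so it is optimal.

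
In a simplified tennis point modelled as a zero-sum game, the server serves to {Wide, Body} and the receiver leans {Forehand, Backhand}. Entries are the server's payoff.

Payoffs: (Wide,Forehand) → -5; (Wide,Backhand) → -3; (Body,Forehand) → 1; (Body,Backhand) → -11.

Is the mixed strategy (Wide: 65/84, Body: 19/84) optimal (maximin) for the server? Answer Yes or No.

No

Against Forehand this mix gives (65/84)·(-5) + (19/84)·1 = -51/14.
Against Backhand this mix gives (65/84)·(-3) + (19/84)·(-11) = -101/21.
The receiver will play Backhand, holding the server to -101/21. Shifting weight toward the row that does better against Backhand would raise this floor (the equalizing mix achieves -29/7 against both Backhand and Forehand), so the proposed strategy is not optimal.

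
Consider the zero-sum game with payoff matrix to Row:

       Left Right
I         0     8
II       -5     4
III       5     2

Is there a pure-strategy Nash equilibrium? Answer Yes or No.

No

Row minima: I → 0, II → -5, III → 2; maximin = 2.
Column maxima: Left → 5, Right → 8; minimax = 5.
2 ≠ 5, so no pure-strategy equilibrium exists.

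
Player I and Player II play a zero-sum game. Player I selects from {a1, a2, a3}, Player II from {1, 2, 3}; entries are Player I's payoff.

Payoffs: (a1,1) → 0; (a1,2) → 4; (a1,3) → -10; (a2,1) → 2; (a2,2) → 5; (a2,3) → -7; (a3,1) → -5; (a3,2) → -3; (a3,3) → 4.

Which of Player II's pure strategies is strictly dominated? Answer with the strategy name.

1 holds Player I's payoff strictly below 2 in every row: 0 < 4, 2 < 5, -5 < -3.
So 2 is strictly dominated for Player II.

2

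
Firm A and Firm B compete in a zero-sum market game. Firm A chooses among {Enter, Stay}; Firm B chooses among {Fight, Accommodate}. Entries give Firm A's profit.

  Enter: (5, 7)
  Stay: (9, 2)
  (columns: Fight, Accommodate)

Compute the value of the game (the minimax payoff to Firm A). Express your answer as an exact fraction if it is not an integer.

53/9

Row minima: Enter → 5, Stay → 2; maximin = 5.
Column maxima: Fight → 9, Accommodate → 7; minimax = 7.
5 ≠ 7, so there is no saddle point; optimal play is mixed.
Let Firm A play Enter with probability p. Expected payoff against Fight: 5p + 9(1−p) = −4p + 9; against Accommodate: 7p + 2(1−p) = 5p + 2.
Setting these equal: −4p + 9 = 5p + 2 ⇒ −9p = -7 ⇒ p = 7/9, and the value is (-4)·(7/9) + 9 = 53/9.
For Firm B: with q = P(Fight), equating Enter's and Stay's payoffs gives −2q + 7 = 7q + 2 ⇒ q = 5/9.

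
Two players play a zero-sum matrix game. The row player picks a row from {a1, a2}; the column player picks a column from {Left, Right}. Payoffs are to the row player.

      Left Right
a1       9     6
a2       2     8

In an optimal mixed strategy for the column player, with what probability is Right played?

7/9

Row minima: a1 → 6, a2 → 2; maximin = 6.
Column maxima: Left → 9, Right → 8; minimax = 8.
6 ≠ 8, so there is no saddle point; optimal play is mixed.
Let the row player play a1 with probability p. Expected payoff against Left: 9p + 2(1−p) = 7p + 2; against Right: 6p + 8(1−p) = −2p + 8.
Setting these equal: 7p + 2 = −2p + 8 ⇒ 9p = 6 ⇒ p = 2/3, and the value is (7)·(2/3) + 2 = 20/3.
For the column player: with q = P(Left), equating a1's and a2's payoffs gives 3q + 6 = −6q + 8 ⇒ q = 2/9.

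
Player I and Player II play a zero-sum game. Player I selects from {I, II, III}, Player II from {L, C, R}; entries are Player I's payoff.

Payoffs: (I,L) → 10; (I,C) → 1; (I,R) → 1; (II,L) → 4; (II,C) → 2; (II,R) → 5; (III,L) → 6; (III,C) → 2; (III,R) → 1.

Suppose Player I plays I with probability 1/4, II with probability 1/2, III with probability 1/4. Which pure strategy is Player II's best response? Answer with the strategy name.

C

If Player II plays L, Player I's expected payoff is (1/4)·10 + (1/2)·4 + (1/4)·6 = 6.
If Player II plays C, Player I's expected payoff is (1/4)·1 + (1/2)·2 + (1/4)·2 = 7/4.
If Player II plays R, Player I's expected payoff is (1/4)·1 + (1/2)·5 + (1/4)·1 = 3.
Player II minimizes Player I's payoff; the smallest is 7/4, so the best response is C.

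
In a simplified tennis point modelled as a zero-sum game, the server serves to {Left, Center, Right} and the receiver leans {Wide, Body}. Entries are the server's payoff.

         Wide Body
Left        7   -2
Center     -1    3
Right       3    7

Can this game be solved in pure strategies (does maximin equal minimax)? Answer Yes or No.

Row minima: Left → -2, Center → -1, Right → 3; maximin = 3.
Column maxima: Wide → 7, Body → 7; minimax = 7.
3 ≠ 7, so no pure-strategy equilibrium exists.

No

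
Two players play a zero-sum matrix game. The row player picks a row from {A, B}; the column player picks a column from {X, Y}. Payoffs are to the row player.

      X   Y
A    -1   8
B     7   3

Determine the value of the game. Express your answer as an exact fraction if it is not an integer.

59/13

Row minima: A → -1, B → 3; maximin = 3.
Column maxima: X → 7, Y → 8; minimax = 7.
3 ≠ 7, so there is no saddle point; optimal play is mixed.
Let the row player play A with probability p. Expected payoff against X: (-1)p + 7(1−p) = −8p + 7; against Y: 8p + 3(1−p) = 5p + 3.
Setting these equal: −8p + 7 = 5p + 3 ⇒ −13p = -4 ⇒ p = 4/13, and the value is (-8)·(4/13) + 7 = 59/13.
For the column player: with q = P(X), equating A's and B's payoffs gives −9q + 8 = 4q + 3 ⇒ q = 5/13.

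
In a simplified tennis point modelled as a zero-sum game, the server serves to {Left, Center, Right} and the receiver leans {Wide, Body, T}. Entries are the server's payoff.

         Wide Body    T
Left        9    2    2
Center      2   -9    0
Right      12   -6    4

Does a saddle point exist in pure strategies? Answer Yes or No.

Row minima: Left → 2, Center → -9, Right → -6; maximin = 2.
Column maxima: Wide → 12, Body → 2, T → 4; minimax = 2.
maximin = minimax = 2, so a saddle point exists.

Yes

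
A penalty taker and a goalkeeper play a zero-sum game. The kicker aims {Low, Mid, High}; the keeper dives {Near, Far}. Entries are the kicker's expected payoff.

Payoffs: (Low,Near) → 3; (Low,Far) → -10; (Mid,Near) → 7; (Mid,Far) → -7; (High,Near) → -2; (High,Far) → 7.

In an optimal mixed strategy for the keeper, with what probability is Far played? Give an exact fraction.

Row minima: Low → -10, Mid → -7, High → -2; maximin = -2.
Column maxima: Near → 7, Far → 7; minimax = 7.
-2 ≠ 7, so there is no saddle point; optimal play is mixed.
Low is strictly dominated by Mid, so the kicker never plays it.
On the remaining 2×2 (Mid, High vs Near, Far):
Let the kicker play Mid with probability p. Expected payoff against Near: 7p + (-2)(1−p) = 9p − 2; against Far: (-7)p + 7(1−p) = −14p + 7.
Setting these equal: 9p − 2 = −14p + 7 ⇒ 23p = 9 ⇒ p = 9/23, and the value is (9)·(9/23) − 2 = 35/23.
For the keeper: with q = P(Near), equating Mid's and High's payoffs gives 14q − 7 = −9q + 7 ⇒ q = 14/23.

9/23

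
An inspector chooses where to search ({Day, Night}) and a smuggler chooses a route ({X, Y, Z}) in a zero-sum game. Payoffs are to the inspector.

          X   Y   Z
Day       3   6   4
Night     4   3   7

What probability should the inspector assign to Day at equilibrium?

Row minima: Day → 3, Night → 3; maximin = 3.
Column maxima: X → 4, Y → 6, Z → 7; minimax = 4.
3 ≠ 4, so there is no saddle point; optimal play is mixed.
Z is strictly dominated by X (it gives the inspector strictly more in every row), so the smuggler never plays it.
On the remaining 2×2 (Day, Night vs X, Y):
Let the inspector play Day with probability p. Expected payoff against X: 3p + 4(1−p) = −p + 4; against Y: 6p + 3(1−p) = 3p + 3.
Setting these equal: −p + 4 = 3p + 3 ⇒ −4p = -1 ⇒ p = 1/4, and the value is (-1)·(1/4) + 4 = 15/4.
For the smuggler: with q = P(X), equating Day's and Night's payoffs gives −3q + 6 = q + 3 ⇒ q = 3/4.

1/4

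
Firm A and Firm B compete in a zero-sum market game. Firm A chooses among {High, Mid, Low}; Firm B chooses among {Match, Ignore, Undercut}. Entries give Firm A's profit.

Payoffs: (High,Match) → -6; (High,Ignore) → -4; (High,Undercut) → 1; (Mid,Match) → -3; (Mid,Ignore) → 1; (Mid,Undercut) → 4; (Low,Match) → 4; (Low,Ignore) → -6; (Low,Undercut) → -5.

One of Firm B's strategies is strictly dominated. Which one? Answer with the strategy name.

Ignore holds Firm A's payoff strictly below Undercut in every row: -4 < 1, 1 < 4, -6 < -5.
So Undercut is strictly dominated for Firm B.

Undercut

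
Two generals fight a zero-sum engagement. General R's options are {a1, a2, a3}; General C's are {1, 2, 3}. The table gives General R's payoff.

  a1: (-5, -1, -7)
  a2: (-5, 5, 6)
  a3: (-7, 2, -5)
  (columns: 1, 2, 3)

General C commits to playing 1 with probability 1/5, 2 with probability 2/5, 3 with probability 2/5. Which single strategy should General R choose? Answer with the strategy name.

a2

Expected payoff of a1: (1/5)·(-5) + (2/5)·(-1) + (2/5)·(-7) = -21/5.
Expected payoff of a2: (1/5)·(-5) + (2/5)·5 + (2/5)·6 = 17/5.
Expected payoff of a3: (1/5)·(-7) + (2/5)·2 + (2/5)·(-5) = -13/5.
The largest is 17/5, so General R's best response is a2.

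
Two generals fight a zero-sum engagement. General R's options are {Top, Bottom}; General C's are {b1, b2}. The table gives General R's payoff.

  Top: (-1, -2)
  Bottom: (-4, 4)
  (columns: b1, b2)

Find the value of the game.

-4/3

Row minima: Top → -2, Bottom → -4; maximin = -2.
Column maxima: b1 → -1, b2 → 4; minimax = -1.
-2 ≠ -1, so there is no saddle point; optimal play is mixed.
Let General R play Top with probability p. Expected payoff against b1: (-1)p + (-4)(1−p) = 3p − 4; against b2: (-2)p + 4(1−p) = −6p + 4.
Setting these equal: 3p − 4 = −6p + 4 ⇒ 9p = 8 ⇒ p = 8/9, and the value is (3)·(8/9) − 4 = -4/3.
For General C: with q = P(b1), equating Top's and Bottom's payoffs gives q − 2 = −8q + 4 ⇒ q = 2/3.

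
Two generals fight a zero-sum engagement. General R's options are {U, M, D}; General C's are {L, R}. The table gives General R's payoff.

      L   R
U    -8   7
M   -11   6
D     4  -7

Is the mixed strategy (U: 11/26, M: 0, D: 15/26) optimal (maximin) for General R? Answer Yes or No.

Yes

Against L this mix gives (11/26)·(-8) + (15/26)·4 = -14/13.
Against R this mix gives (11/26)·7 + (15/26)·(-7) = -14/13.
All of General C's active replies (L, R) yield -14/13, and no column does worse for General R. The mix makes General C indifferent and guarantees -14/13, so it is optimal.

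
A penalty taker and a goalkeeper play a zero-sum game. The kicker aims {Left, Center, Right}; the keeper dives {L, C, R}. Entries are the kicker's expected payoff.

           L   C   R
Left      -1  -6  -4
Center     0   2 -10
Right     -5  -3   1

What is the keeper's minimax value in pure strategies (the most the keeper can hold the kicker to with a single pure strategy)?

Column maxima: L → 0, C → 2, R → 1.
The smallest of these is 0.

0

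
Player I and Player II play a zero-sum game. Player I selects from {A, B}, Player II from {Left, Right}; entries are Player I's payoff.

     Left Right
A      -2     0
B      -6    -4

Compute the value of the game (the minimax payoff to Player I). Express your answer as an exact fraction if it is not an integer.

Row minima: A → -2, B → -6; maximin = -2.
Column maxima: Left → -2, Right → 0; minimax = -2.
Since maximin = minimax = -2, there is a saddle point and the value is -2.

-2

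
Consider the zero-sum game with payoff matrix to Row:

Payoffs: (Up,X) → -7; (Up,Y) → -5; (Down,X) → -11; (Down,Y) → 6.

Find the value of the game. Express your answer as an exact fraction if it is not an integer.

Row minima: Up → -7, Down → -11; maximin = -7.
Column maxima: X → -7, Y → 6; minimax = -7.
Since maximin = minimax = -7, there is a saddle point and the value is -7.

-7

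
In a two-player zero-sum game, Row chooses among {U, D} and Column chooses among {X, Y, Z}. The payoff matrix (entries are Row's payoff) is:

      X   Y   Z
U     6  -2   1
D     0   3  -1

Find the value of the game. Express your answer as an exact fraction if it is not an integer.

1/7

Row minima: U → -2, D → -1; maximin = -1.
Column maxima: X → 6, Y → 3, Z → 1; minimax = 1.
-1 ≠ 1, so there is no saddle point; optimal play is mixed.
X is strictly dominated by Z (it gives Row strictly more in every row), so Column never plays it.
On the remaining 2×2 (U, D vs Y, Z):
Let Row play U with probability p. Expected payoff against Y: (-2)p + 3(1−p) = −5p + 3; against Z: 1p + (-1)(1−p) = 2p − 1.
Setting these equal: −5p + 3 = 2p − 1 ⇒ −7p = -4 ⇒ p = 4/7, and the value is (-5)·(4/7) + 3 = 1/7.
For Column: with q = P(Y), equating U's and D's payoffs gives −3q + 1 = 4q − 1 ⇒ q = 2/7.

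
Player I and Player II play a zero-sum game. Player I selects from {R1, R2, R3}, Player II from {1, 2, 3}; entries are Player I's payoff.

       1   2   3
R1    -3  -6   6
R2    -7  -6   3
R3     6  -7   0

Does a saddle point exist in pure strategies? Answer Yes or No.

Row minima: R1 → -6, R2 → -7, R3 → -7; maximin = -6.
Column maxima: 1 → 6, 2 → -6, 3 → 6; minimax = -6.
maximin = minimax = -6, so a saddle point exists.

Yes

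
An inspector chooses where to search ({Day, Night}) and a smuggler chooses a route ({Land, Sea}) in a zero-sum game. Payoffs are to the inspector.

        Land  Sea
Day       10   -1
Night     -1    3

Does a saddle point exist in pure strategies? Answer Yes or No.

No

Row minima: Day → -1, Night → -1; maximin = -1.
Column maxima: Land → 10, Sea → 3; minimax = 3.
-1 ≠ 3, so no pure-strategy equilibrium exists.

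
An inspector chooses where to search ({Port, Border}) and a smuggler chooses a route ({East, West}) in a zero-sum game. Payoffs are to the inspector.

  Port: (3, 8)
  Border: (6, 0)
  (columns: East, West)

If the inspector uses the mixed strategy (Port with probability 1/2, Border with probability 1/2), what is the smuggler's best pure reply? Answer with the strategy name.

West

If the smuggler plays East, the inspector's expected payoff is (1/2)·3 + (1/2)·6 = 9/2.
If the smuggler plays West, the inspector's expected payoff is (1/2)·8 + (1/2)·0 = 4.
The smuggler minimizes the inspector's payoff; the smallest is 4, so the best response is West.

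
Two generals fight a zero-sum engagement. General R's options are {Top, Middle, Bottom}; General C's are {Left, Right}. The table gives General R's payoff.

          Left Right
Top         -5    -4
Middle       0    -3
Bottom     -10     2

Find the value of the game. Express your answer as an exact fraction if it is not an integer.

-2

Row minima: Top → -5, Middle → -3, Bottom → -10; maximin = -3.
Column maxima: Left → 0, Right → 2; minimax = 0.
-3 ≠ 0, so there is no saddle point; optimal play is mixed.
Top is strictly dominated by Middle, so General R never plays it.
On the remaining 2×2 (Middle, Bottom vs Left, Right):
Let General R play Middle with probability p. Expected payoff against Left: 0p + (-10)(1−p) = 10p − 10; against Right: (-3)p + 2(1−p) = −5p + 2.
Setting these equal: 10p − 10 = −5p + 2 ⇒ 15p = 12 ⇒ p = 4/5, and the value is (10)·(4/5) − 10 = -2.
For General C: with q = P(Left), equating Middle's and Bottom's payoffs gives 3q − 3 = −12q + 2 ⇒ q = 1/3.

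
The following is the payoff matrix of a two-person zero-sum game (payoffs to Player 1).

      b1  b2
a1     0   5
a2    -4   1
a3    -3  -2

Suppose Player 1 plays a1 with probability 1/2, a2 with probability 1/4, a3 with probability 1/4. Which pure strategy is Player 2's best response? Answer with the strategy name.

If Player 2 plays b1, Player 1's expected payoff is (1/2)·0 + (1/4)·(-4) + (1/4)·(-3) = -7/4.
If Player 2 plays b2, Player 1's expected payoff is (1/2)·5 + (1/4)·1 + (1/4)·(-2) = 9/4.
Player 2 minimizes Player 1's payoff; the smallest is -7/4, so the best response is b1.

b1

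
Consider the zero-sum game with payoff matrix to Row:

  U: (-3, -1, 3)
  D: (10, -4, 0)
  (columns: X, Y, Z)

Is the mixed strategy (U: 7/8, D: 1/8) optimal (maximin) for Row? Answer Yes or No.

Yes

Against X this mix gives (7/8)·(-3) + (1/8)·10 = -11/8.
Against Y this mix gives (7/8)·(-1) + (1/8)·(-4) = -11/8.
Against Z this mix gives (7/8)·3 + (1/8)·0 = 21/8.
All of Column's active replies (X, Y) yield -11/8, and no column does worse for Row. The mix makes Column indifferent and guarantees -11/8, so it is optimal.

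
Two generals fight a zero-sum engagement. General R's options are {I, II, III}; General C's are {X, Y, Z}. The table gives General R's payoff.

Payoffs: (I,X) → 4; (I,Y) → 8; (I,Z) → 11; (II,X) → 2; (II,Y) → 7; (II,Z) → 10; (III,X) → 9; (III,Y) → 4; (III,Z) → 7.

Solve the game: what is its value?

56/9

Row minima: I → 4, II → 2, III → 4; maximin = 4.
Column maxima: X → 9, Y → 8, Z → 11; minimax = 8.
4 ≠ 8, so there is no saddle point; optimal play is mixed.
II is strictly dominated by I, so General R never plays it.
Z is strictly dominated by Y (it gives General R strictly more in every row), so General C never plays it.
On the remaining 2×2 (I, III vs X, Y):
Let General R play I with probability p. Expected payoff against X: 4p + 9(1−p) = −5p + 9; against Y: 8p + 4(1−p) = 4p + 4.
Setting these equal: −5p + 9 = 4p + 4 ⇒ −9p = -5 ⇒ p = 5/9, and the value is (-5)·(5/9) + 9 = 56/9.
For General C: with q = P(X), equating I's and III's payoffs gives −4q + 8 = 5q + 4 ⇒ q = 4/9.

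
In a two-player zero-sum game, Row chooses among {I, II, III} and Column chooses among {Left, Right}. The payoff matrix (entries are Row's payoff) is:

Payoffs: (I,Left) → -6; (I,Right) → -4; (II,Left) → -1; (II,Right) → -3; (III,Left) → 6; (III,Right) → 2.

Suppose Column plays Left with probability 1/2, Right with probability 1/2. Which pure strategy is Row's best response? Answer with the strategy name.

III

Expected payoff of I: (1/2)·(-6) + (1/2)·(-4) = -5.
Expected payoff of II: (1/2)·(-1) + (1/2)·(-3) = -2.
Expected payoff of III: (1/2)·6 + (1/2)·2 = 4.
The largest is 4, so Row's best response is III.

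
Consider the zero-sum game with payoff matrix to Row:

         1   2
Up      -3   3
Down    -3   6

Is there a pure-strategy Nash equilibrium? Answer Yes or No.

Row minima: Up → -3, Down → -3; maximin = -3.
Column maxima: 1 → -3, 2 → 6; minimax = -3.
maximin = minimax = -3, so a saddle point exists.

Yes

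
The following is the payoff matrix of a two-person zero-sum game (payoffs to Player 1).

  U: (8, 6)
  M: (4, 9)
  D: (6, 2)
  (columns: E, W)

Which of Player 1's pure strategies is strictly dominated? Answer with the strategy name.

D

U gives a strictly higher payoff than D against every column: 8 > 6, 6 > 2.
So D is strictly dominated and Player 1 never plays it.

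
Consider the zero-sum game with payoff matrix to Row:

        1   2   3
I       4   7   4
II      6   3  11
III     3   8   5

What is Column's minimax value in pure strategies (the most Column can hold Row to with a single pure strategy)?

6

Column maxima: 1 → 6, 2 → 8, 3 → 11.
The smallest of these is 6.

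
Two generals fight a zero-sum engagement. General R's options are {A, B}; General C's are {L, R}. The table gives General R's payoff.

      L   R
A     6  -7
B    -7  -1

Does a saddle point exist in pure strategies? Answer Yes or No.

No

Row minima: A → -7, B → -7; maximin = -7.
Column maxima: L → 6, R → -1; minimax = -1.
-7 ≠ -1, so no pure-strategy equilibrium exists.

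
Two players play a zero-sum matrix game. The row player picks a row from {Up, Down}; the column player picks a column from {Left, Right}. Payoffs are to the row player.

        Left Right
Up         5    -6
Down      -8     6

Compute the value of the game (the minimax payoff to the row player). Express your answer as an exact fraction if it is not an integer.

Row minima: Up → -6, Down → -8; maximin = -6.
Column maxima: Left → 5, Right → 6; minimax = 5.
-6 ≠ 5, so there is no saddle point; optimal play is mixed.
Let the row player play Up with probability p. Expected payoff against Left: 5p + (-8)(1−p) = 13p − 8; against Right: (-6)p + 6(1−p) = −12p + 6.
Setting these equal: 13p − 8 = −12p + 6 ⇒ 25p = 14 ⇒ p = 14/25, and the value is (13)·(14/25) − 8 = -18/25.
For the column player: with q = P(Left), equating Up's and Down's payoffs gives 11q − 6 = −14q + 6 ⇒ q = 12/25.

-18/25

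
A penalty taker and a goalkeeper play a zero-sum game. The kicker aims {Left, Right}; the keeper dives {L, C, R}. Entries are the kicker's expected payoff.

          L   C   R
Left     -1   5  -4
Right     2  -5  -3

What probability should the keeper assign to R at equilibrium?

Row minima: Left → -4, Right → -5; maximin = -4.
Column maxima: L → 2, C → 5, R → -3; minimax = -3.
-4 ≠ -3, so there is no saddle point; optimal play is mixed.
L is strictly dominated by R (it gives the kicker strictly more in every row), so the keeper never plays it.
On the remaining 2×2 (Left, Right vs C, R):
Let the kicker play Left with probability p. Expected payoff against C: 5p + (-5)(1−p) = 10p − 5; against R: (-4)p + (-3)(1−p) = −p − 3.
Setting these equal: 10p − 5 = −p − 3 ⇒ 11p = 2 ⇒ p = 2/11, and the value is (10)·(2/11) − 5 = -35/11.
For the keeper: with q = P(C), equating Left's and Right's payoffs gives 9q − 4 = −2q − 3 ⇒ q = 1/11.

10/11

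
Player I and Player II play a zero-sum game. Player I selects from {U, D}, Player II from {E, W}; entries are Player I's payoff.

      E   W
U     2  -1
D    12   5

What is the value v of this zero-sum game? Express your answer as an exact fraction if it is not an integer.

5

Row minima: U → -1, D → 5; maximin = 5.
Column maxima: E → 12, W → 5; minimax = 5.
Since maximin = minimax = 5, there is a saddle point and the value is 5.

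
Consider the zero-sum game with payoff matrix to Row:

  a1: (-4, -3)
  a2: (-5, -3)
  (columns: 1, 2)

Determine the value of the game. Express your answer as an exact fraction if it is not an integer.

Row minima: a1 → -4, a2 → -5; maximin = -4.
Column maxima: 1 → -4, 2 → -3; minimax = -4.
Since maximin = minimax = -4, there is a saddle point and the value is -4.

-4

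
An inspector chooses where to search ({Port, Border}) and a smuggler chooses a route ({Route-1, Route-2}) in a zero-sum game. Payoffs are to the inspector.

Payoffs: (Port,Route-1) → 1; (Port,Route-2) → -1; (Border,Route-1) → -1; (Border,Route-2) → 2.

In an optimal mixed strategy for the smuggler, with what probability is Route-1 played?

Row minima: Port → -1, Border → -1; maximin = -1.
Column maxima: Route-1 → 1, Route-2 → 2; minimax = 1.
-1 ≠ 1, so there is no saddle point; optimal play is mixed.
Let the inspector play Port with probability p. Expected payoff against Route-1: 1p + (-1)(1−p) = 2p − 1; against Route-2: (-1)p + 2(1−p) = −3p + 2.
Setting these equal: 2p − 1 = −3p + 2 ⇒ 5p = 3 ⇒ p = 3/5, and the value is (2)·(3/5) − 1 = 1/5.
For the smuggler: with q = P(Route-1), equating Port's and Border's payoffs gives 2q − 1 = −3q + 2 ⇒ q = 3/5.

3/5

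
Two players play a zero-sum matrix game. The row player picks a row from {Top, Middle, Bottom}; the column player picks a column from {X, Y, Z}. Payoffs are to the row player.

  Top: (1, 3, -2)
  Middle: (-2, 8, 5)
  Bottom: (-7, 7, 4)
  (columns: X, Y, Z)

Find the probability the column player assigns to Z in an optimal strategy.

Row minima: Top → -2, Middle → -2, Bottom → -7; maximin = -2.
Column maxima: X → 1, Y → 8, Z → 5; minimax = 1.
-2 ≠ 1, so there is no saddle point; optimal play is mixed.
Bottom is strictly dominated by Middle, so the row player never plays it.
Y is strictly dominated by X (it gives the row player strictly more in every row), so the column player never plays it.
On the remaining 2×2 (Top, Middle vs X, Z):
Let the row player play Top with probability p. Expected payoff against X: 1p + (-2)(1−p) = 3p − 2; against Z: (-2)p + 5(1−p) = −7p + 5.
Setting these equal: 3p − 2 = −7p + 5 ⇒ 10p = 7 ⇒ p = 7/10, and the value is (3)·(7/10) − 2 = 1/10.
For the column player: with q = P(X), equating Top's and Middle's payoffs gives 3q − 2 = −7q + 5 ⇒ q = 7/10.

3/10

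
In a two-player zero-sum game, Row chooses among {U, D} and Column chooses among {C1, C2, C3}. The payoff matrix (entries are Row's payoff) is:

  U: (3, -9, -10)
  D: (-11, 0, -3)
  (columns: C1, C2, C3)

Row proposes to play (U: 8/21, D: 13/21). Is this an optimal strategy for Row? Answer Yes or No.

Against C1 this mix gives (8/21)·3 + (13/21)·(-11) = -17/3.
Against C2 this mix gives (8/21)·(-9) + (13/21)·0 = -24/7.
Against C3 this mix gives (8/21)·(-10) + (13/21)·(-3) = -17/3.
All of Column's active replies (C1, C3) yield -17/3, and no column does worse for Row. The mix makes Column indifferent and guarantees -17/3, so it is optimal.

Yes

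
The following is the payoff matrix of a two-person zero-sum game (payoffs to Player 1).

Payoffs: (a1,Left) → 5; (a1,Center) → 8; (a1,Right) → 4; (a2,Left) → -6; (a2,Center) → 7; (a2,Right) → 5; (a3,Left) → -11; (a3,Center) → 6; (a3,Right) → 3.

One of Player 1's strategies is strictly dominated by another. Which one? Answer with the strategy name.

a1 gives a strictly higher payoff than a3 against every column: 5 > -11, 8 > 6, 4 > 3.
So a3 is strictly dominated and Player 1 never plays it.

a3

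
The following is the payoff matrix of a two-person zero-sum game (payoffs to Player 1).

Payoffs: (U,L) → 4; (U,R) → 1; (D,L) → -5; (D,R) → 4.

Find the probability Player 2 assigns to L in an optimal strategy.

1/4

Row minima: U → 1, D → -5; maximin = 1.
Column maxima: L → 4, R → 4; minimax = 4.
1 ≠ 4, so there is no saddle point; optimal play is mixed.
Let Player 1 play U with probability p. Expected payoff against L: 4p + (-5)(1−p) = 9p − 5; against R: 1p + 4(1−p) = −3p + 4.
Setting these equal: 9p − 5 = −3p + 4 ⇒ 12p = 9 ⇒ p = 3/4, and the value is (9)·(3/4) − 5 = 7/4.
For Player 2: with q = P(L), equating U's and D's payoffs gives 3q + 1 = −9q + 4 ⇒ q = 1/4.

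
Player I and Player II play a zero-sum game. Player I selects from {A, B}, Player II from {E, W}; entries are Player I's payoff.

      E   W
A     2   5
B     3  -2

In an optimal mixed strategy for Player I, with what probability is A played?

5/8

Row minima: A → 2, B → -2; maximin = 2.
Column maxima: E → 3, W → 5; minimax = 3.
2 ≠ 3, so there is no saddle point; optimal play is mixed.
Let Player I play A with probability p. Expected payoff against E: 2p + 3(1−p) = −p + 3; against W: 5p + (-2)(1−p) = 7p − 2.
Setting these equal: −p + 3 = 7p − 2 ⇒ −8p = -5 ⇒ p = 5/8, and the value is (-1)·(5/8) + 3 = 19/8.
For Player II: with q = P(E), equating A's and B's payoffs gives −3q + 5 = 5q − 2 ⇒ q = 7/8.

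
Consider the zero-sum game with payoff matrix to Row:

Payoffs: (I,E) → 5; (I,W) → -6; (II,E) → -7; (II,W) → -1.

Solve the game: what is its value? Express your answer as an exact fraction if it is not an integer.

-47/17

Row minima: I → -6, II → -7; maximin = -6.
Column maxima: E → 5, W → -1; minimax = -1.
-6 ≠ -1, so there is no saddle point; optimal play is mixed.
Let Row play I with probability p. Expected payoff against E: 5p + (-7)(1−p) = 12p − 7; against W: (-6)p + (-1)(1−p) = −5p − 1.
Setting these equal: 12p − 7 = −5p − 1 ⇒ 17p = 6 ⇒ p = 6/17, and the value is (12)·(6/17) − 7 = -47/17.
For Column: with q = P(E), equating I's and II's payoffs gives 11q − 6 = −6q − 1 ⇒ q = 5/17.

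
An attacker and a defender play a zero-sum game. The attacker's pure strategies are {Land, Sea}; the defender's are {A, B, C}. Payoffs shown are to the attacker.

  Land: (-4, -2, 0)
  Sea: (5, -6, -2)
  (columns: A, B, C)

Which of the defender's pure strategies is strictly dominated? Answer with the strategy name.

B holds the attacker's payoff strictly below C in every row: -2 < 0, -6 < -2.
So C is strictly dominated for the defender.

C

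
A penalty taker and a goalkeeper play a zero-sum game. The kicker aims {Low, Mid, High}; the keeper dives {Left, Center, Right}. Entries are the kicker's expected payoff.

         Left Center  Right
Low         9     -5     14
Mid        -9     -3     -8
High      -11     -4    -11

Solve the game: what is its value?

-18/5

Row minima: Low → -5, Mid → -9, High → -11; maximin = -5.
Column maxima: Left → 9, Center → -3, Right → 14; minimax = -3.
-5 ≠ -3, so there is no saddle point; optimal play is mixed.
High is strictly dominated by Mid, so the kicker never plays it.
With High eliminated, Right is strictly dominated by Left (it gives the kicker strictly more in every remaining row), so the keeper never plays it.
On the remaining 2×2 (Low, Mid vs Left, Center):
Let the kicker play Low with probability p. Expected payoff against Left: 9p + (-9)(1−p) = 18p − 9; against Center: (-5)p + (-3)(1−p) = −2p − 3.
Setting these equal: 18p − 9 = −2p − 3 ⇒ 20p = 6 ⇒ p = 3/10, and the value is (18)·(3/10) − 9 = -18/5.
For the keeper: with q = P(Left), equating Low's and Mid's payoffs gives 14q − 5 = −6q − 3 ⇒ q = 1/10.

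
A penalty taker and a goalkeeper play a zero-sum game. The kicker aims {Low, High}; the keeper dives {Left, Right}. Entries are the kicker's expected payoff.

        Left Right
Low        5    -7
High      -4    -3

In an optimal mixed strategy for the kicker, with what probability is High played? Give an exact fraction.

Row minima: Low → -7, High → -4; maximin = -4.
Column maxima: Left → 5, Right → -3; minimax = -3.
-4 ≠ -3, so there is no saddle point; optimal play is mixed.
Let the kicker play Low with probability p. Expected payoff against Left: 5p + (-4)(1−p) = 9p − 4; against Right: (-7)p + (-3)(1−p) = −4p − 3.
Setting these equal: 9p − 4 = −4p − 3 ⇒ 13p = 1 ⇒ p = 1/13, and the value is (9)·(1/13) − 4 = -43/13.
For the keeper: with q = P(Left), equating Low's and High's payoffs gives 12q − 7 = −q − 3 ⇒ q = 4/13.

12/13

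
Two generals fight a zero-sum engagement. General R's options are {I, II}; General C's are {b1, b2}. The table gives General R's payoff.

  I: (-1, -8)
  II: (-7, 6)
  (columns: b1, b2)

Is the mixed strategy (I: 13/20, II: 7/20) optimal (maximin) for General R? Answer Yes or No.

Yes

Against b1 this mix gives (13/20)·(-1) + (7/20)·(-7) = -31/10.
Against b2 this mix gives (13/20)·(-8) + (7/20)·6 = -31/10.
All of General C's active replies (b1, b2) yield -31/10, and no column does worse for General R. The mix makes General C indifferent and guarantees -31/10, so it is optimal.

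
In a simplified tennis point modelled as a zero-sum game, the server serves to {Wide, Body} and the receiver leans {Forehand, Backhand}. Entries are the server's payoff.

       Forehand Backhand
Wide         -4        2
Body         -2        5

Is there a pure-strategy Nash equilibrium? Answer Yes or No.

Row minima: Wide → -4, Body → -2; maximin = -2.
Column maxima: Forehand → -2, Backhand → 5; minimax = -2.
maximin = minimax = -2, so a saddle point exists.

Yes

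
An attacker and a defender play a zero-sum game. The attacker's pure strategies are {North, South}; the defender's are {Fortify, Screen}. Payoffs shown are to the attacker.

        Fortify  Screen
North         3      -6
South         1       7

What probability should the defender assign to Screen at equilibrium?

Row minima: North → -6, South → 1; maximin = 1.
Column maxima: Fortify → 3, Screen → 7; minimax = 3.
1 ≠ 3, so there is no saddle point; optimal play is mixed.
Let the attacker play North with probability p. Expected payoff against Fortify: 3p + 1(1−p) = 2p + 1; against Screen: (-6)p + 7(1−p) = −13p + 7.
Setting these equal: 2p + 1 = −13p + 7 ⇒ 15p = 6 ⇒ p = 2/5, and the value is (2)·(2/5) + 1 = 9/5.
For the defender: with q = P(Fortify), equating North's and South's payoffs gives 9q − 6 = −6q + 7 ⇒ q = 13/15.

2/15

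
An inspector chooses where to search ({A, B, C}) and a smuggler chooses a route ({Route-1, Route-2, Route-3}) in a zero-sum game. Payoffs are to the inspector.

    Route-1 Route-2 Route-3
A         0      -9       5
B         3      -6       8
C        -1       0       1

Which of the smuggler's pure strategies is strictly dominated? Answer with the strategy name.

Route-1 holds the inspector's payoff strictly below Route-3 in every row: 0 < 5, 3 < 8, -1 < 1.
So Route-3 is strictly dominated for the smuggler.

Route-3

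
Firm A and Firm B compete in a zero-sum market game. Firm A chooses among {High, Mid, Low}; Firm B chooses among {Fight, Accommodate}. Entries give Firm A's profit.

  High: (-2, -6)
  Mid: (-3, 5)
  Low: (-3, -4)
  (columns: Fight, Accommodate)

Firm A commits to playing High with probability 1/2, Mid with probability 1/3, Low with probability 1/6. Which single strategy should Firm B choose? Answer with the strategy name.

Fight

If Firm B plays Fight, Firm A's expected payoff is (1/2)·(-2) + (1/3)·(-3) + (1/6)·(-3) = -5/2.
If Firm B plays Accommodate, Firm A's expected payoff is (1/2)·(-6) + (1/3)·5 + (1/6)·(-4) = -2.
Firm B minimizes Firm A's payoff; the smallest is -5/2, so the best response is Fight.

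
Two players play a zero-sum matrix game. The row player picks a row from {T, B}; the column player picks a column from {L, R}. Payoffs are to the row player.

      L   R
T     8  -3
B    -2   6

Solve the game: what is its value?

Row minima: T → -3, B → -2; maximin = -2.
Column maxima: L → 8, R → 6; minimax = 6.
-2 ≠ 6, so there is no saddle point; optimal play is mixed.
Let the row player play T with probability p. Expected payoff against L: 8p + (-2)(1−p) = 10p − 2; against R: (-3)p + 6(1−p) = −9p + 6.
Setting these equal: 10p − 2 = −9p + 6 ⇒ 19p = 8 ⇒ p = 8/19, and the value is (10)·(8/19) − 2 = 42/19.
For the column player: with q = P(L), equating T's and B's payoffs gives 11q − 3 = −8q + 6 ⇒ q = 9/19.

42/19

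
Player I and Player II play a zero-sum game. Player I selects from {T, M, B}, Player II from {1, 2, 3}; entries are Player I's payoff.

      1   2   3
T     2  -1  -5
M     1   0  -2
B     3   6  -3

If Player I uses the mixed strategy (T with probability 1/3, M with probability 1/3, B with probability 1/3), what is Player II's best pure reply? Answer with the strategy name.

If Player II plays 1, Player I's expected payoff is (1/3)·2 + (1/3)·1 + (1/3)·3 = 2.
If Player II plays 2, Player I's expected payoff is (1/3)·(-1) + (1/3)·0 + (1/3)·6 = 5/3.
If Player II plays 3, Player I's expected payoff is (1/3)·(-5) + (1/3)·(-2) + (1/3)·(-3) = -10/3.
Player II minimizes Player I's payoff; the smallest is -10/3, so the best response is 3.

3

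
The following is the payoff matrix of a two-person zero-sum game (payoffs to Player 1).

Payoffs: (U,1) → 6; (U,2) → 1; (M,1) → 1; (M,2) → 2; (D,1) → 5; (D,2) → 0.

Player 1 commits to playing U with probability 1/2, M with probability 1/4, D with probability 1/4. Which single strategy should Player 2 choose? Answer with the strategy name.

2

If Player 2 plays 1, Player 1's expected payoff is (1/2)·6 + (1/4)·1 + (1/4)·5 = 9/2.
If Player 2 plays 2, Player 1's expected payoff is (1/2)·1 + (1/4)·2 + (1/4)·0 = 1.
Player 2 minimizes Player 1's payoff; the smallest is 1, so the best response is 2.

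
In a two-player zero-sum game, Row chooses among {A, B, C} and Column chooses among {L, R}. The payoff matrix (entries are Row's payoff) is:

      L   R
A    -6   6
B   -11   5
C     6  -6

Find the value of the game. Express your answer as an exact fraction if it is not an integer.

0

Row minima: A → -6, B → -11, C → -6; maximin = -6.
Column maxima: L → 6, R → 6; minimax = 6.
-6 ≠ 6, so there is no saddle point; optimal play is mixed.
B is strictly dominated by A, so Row never plays it.
On the remaining 2×2 (A, C vs L, R):
Let Row play A with probability p. Expected payoff against L: (-6)p + 6(1−p) = −12p + 6; against R: 6p + (-6)(1−p) = 12p − 6.
Setting these equal: −12p + 6 = 12p − 6 ⇒ −24p = -12 ⇒ p = 1/2, and the value is (-12)·(1/2) + 6 = 0.
For Column: with q = P(L), equating A's and C's payoffs gives −12q + 6 = 12q − 6 ⇒ q = 1/2.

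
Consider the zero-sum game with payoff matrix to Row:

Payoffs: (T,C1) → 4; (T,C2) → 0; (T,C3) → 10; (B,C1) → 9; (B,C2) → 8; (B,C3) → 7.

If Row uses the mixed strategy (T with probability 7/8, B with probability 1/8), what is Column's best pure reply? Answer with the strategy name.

C2

If Column plays C1, Row's expected payoff is (7/8)·4 + (1/8)·9 = 37/8.
If Column plays C2, Row's expected payoff is (7/8)·0 + (1/8)·8 = 1.
If Column plays C3, Row's expected payoff is (7/8)·10 + (1/8)·7 = 77/8.
Column minimizes Row's payoff; the smallest is 1, so the best response is C2.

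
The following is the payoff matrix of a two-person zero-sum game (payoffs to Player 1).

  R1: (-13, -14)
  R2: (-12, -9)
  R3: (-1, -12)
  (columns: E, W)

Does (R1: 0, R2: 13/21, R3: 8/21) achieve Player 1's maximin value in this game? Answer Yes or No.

No

Against E this mix gives (13/21)·(-12) + (8/21)·(-1) = -164/21.
Against W this mix gives (13/21)·(-9) + (8/21)·(-12) = -71/7.
Player 2 will play W, holding Player 1 to -71/7. Shifting weight toward the row that does better against W would raise this floor (the equalizing mix achieves -135/14 against both W and E), so the proposed strategy is not optimal.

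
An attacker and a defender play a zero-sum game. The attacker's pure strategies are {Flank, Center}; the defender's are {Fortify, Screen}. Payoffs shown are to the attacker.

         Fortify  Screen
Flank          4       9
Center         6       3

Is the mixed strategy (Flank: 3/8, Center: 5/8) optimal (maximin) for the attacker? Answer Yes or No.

Yes

Against Fortify this mix gives (3/8)·4 + (5/8)·6 = 21/4.
Against Screen this mix gives (3/8)·9 + (5/8)·3 = 21/4.
All of the defender's active replies (Fortify, Screen) yield 21/4, and no column does worse for the attacker. The mix makes the defender indifferent and guarantees 21/4, so it is optimal.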